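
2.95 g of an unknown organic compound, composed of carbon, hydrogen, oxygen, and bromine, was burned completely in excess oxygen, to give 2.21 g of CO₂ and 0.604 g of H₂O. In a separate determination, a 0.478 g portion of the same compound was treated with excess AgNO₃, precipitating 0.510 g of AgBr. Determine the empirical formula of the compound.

C6H8Br2O7

mol C = 2.21 g CO₂ ÷ 44.009 g/mol = 0.05022 mol
mol H = 2 × 0.604 g H₂O ÷ 18.015 g/mol = 0.06706 mol
From the AgBr data: mol Br per gram of compound = (0.510 ÷ 187.772) ÷ 0.478 = 0.005682 mol/g, so in the 2.95 g combustion sample mol Br = 0.01676 mol
mass O = 2.95 − (0.6032 + 0.06759 + 1.339) = 0.9399 g → mol O = 0.9399 ÷ 15.999 = 0.05875 mol
Divide by the smallest (0.01676 mol): C 2.996, H 4.000, Br 1.000, O 3.505
Multiplying each by 2 gives whole numbers: C 5.99, H 8.00, Br 2.00, O 7.01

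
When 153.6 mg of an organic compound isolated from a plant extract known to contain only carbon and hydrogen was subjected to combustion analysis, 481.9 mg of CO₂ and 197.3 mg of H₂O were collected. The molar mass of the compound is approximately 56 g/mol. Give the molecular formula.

C4H8

mol C = 0.4819 g CO₂ ÷ 44.009 g/mol = 0.010950 mol
mol H = 2 × 0.1973 g H₂O ÷ 18.015 g/mol = 0.021904 mol
Divide by the smallest (0.010950 mol): C 1.000, H 2.000
Empirical formula: CH2
Empirical-formula mass = 14.03 g/mol; 56 ÷ 14.03 ≈ 4, so the molecular formula is C4H8.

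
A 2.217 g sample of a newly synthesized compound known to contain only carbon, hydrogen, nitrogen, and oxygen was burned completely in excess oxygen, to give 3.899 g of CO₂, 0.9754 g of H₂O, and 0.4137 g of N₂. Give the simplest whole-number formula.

mol C = 3.899 g CO₂ ÷ 44.009 g/mol = 0.088596 mol
mol H = 2 × 0.9754 g H₂O ÷ 18.015 g/mol = 0.10829 mol
mol N = 2 × 0.4137 g N₂ ÷ 28.014 g/mol = 0.029535 mol
mass O = 2.217 − (1.0641 + 0.10915 + 0.41370) = 0.63003 g → mol O = 0.63003 ÷ 15.999 = 0.039379 mol
Divide by the smallest (0.029535 mol): C 3.000, H 3.666, N 1.000, O 1.333
Multiplying each by 3 gives whole numbers: C 9.00, H 11.00, N 3.00, O 4.00

C9H11N3O4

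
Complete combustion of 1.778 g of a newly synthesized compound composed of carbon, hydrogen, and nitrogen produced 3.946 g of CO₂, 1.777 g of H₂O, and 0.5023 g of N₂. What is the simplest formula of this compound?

C5H11N2

mol C = 3.946 g CO₂ ÷ 44.009 g/mol = 0.089663 mol
mol H = 2 × 1.777 g H₂O ÷ 18.015 g/mol = 0.19728 mol
mol N = 2 × 0.5023 g N₂ ÷ 28.014 g/mol = 0.035861 mol
Divide by the smallest (0.035861 mol): C 2.500, H 5.501, N 1.000
Multiplying each by 2 gives whole numbers: C 5.00, H 11.00, N 2.00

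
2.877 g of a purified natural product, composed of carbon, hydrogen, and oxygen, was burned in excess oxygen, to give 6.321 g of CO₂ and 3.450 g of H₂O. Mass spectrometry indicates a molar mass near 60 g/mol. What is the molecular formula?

C3H8O

mol C = 6.321 g CO₂ ÷ 44.009 g/mol = 0.14363 mol
mol H = 2 × 3.450 g H₂O ÷ 18.015 g/mol = 0.38301 mol
mass O = 2.877 − (1.7251 + 0.38608) = 0.76579 g → mol O = 0.76579 ÷ 15.999 = 0.047865 mol
Divide by the smallest (0.047865 mol): C 3.001, H 8.002, O 1.000
Empirical formula: C3H8O
Empirical-formula mass = 60.10 g/mol; 60 ÷ 60.10 ≈ 1, so the molecular formula is C3H8O.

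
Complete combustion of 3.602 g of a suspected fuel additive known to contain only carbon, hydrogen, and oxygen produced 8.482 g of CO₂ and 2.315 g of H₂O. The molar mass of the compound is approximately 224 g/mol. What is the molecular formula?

C12H16O4

mol C = 8.482 g CO₂ ÷ 44.009 g/mol = 0.19273 mol
mol H = 2 × 2.315 g H₂O ÷ 18.015 g/mol = 0.25701 mol
mass O = 3.602 − (2.3149 + 0.25906) = 1.0280 g → mol O = 1.0280 ÷ 15.999 = 0.064255 mol
Divide by the smallest (0.064255 mol): C 3.000, H 4.000, O 1.000
Empirical formula: C3H4O
Empirical-formula mass = 56.06 g/mol; 224 ÷ 56.06 ≈ 4, so the molecular formula is C12H16O4.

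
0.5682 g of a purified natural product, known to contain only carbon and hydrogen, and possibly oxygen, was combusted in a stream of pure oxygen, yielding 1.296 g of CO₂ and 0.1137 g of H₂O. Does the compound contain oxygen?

mol C = 1.296 g CO₂ ÷ 44.009 g/mol = 0.029449 mol
mol H = 2 × 0.1137 g H₂O ÷ 18.015 g/mol = 0.012623 mol
C and H account for only 0.36643 g of the 0.5682 g sample; the remaining 0.20177 g must be oxygen.

yes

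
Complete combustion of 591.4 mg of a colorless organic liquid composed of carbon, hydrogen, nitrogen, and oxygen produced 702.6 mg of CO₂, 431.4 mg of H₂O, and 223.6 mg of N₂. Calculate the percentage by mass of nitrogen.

37.81%

mol C = 0.7026 g CO₂ ÷ 44.009 g/mol = 0.015965 mol
mol H = 2 × 0.4314 g H₂O ÷ 18.015 g/mol = 0.047893 mol
mol N = 2 × 0.2236 g N₂ ÷ 28.014 g/mol = 0.015963 mol
mass O = 0.5914 − (0.19175 + 0.048277 + 0.22360) = 0.12777 g → mol O = 0.12777 ÷ 15.999 = 0.0079861 mol
mass % N = 0.22360 g ÷ 0.5914 g × 100%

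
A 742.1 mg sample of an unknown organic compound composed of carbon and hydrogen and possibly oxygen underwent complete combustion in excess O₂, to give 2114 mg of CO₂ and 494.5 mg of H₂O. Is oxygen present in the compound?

mol C = 2.114 g CO₂ ÷ 44.009 g/mol = 0.048036 mol
mol H = 2 × 0.4945 g H₂O ÷ 18.015 g/mol = 0.054899 mol
C and H account for only 0.63229 g of the 0.7421 g sample; the remaining 0.10981 g must be oxygen.

yes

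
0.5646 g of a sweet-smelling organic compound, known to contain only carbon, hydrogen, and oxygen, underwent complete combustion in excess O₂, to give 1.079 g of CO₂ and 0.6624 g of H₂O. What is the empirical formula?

mol C = 1.079 g CO₂ ÷ 44.009 g/mol = 0.024518 mol
mol H = 2 × 0.6624 g H₂O ÷ 18.015 g/mol = 0.073539 mol
mass O = 0.5646 − (0.29448 + 0.074127) = 0.19599 g → mol O = 0.19599 ÷ 15.999 = 0.012250 mol
Divide by the smallest (0.012250 mol): C 2.001, H 6.003, O 1.000

C2H6O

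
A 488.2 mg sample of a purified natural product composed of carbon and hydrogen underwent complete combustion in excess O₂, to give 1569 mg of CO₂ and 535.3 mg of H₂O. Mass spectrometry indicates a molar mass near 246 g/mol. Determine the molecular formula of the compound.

C18H30

mol C = 1.569 g CO₂ ÷ 44.009 g/mol = 0.035652 mol
mol H = 2 × 0.5353 g H₂O ÷ 18.015 g/mol = 0.059428 mol
Divide by the smallest (0.035652 mol): C 1.000, H 1.667
Multiplying each by 3 gives whole numbers: C 3.00, H 5.00
Empirical formula: C3H5
Empirical-formula mass = 41.07 g/mol; 246 ÷ 41.07 ≈ 6, so the molecular formula is C18H30.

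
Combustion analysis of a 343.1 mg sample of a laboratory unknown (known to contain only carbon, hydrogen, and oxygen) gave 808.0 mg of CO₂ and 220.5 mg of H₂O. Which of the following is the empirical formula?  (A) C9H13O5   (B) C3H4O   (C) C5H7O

mol C = 0.8080 g CO₂ ÷ 44.009 g/mol = 0.018360 mol
mol H = 2 × 0.2205 g H₂O ÷ 18.015 g/mol = 0.024480 mol
mass O = 0.3431 − (0.22052 + 0.024675) = 0.097904 g → mol O = 0.097904 ÷ 15.999 = 0.0061194 mol
Divide by the smallest (0.0061194 mol): C 3.000, H 4.000, O 1.000

(B) C3H4O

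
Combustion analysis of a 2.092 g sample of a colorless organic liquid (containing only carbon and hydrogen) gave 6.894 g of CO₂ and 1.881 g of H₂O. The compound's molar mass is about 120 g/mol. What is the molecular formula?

mol C = 6.894 g CO₂ ÷ 44.009 g/mol = 0.15665 mol
mol H = 2 × 1.881 g H₂O ÷ 18.015 g/mol = 0.20883 mol
Divide by the smallest (0.15665 mol): C 1.000, H 1.333
Multiplying each by 3 gives whole numbers: C 3.00, H 4.00
Empirical formula: C3H4
Empirical-formula mass = 40.06 g/mol; 120 ÷ 40.06 ≈ 3, so the molecular formula is C9H12.

C9H12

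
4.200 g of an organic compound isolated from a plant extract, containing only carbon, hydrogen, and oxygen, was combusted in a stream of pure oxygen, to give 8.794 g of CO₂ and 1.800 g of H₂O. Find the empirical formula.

C2H2O

mol C = 8.794 g CO₂ ÷ 44.009 g/mol = 0.19982 mol
mol H = 2 × 1.800 g H₂O ÷ 18.015 g/mol = 0.19983 mol
mass O = 4.200 − (2.4001 + 0.20143) = 1.5985 g → mol O = 1.5985 ÷ 15.999 = 0.099912 mol
Divide by the smallest (0.099912 mol): C 2.000, H 2.000, O 1.000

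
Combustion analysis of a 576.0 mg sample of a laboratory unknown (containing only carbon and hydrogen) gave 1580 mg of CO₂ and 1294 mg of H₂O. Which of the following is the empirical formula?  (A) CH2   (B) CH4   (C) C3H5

mol C = 1.580 g CO₂ ÷ 44.009 g/mol = 0.035902 mol
mol H = 2 × 1.294 g H₂O ÷ 18.015 g/mol = 0.14366 mol
Divide by the smallest (0.035902 mol): C 1.000, H 4.001

(B) CH4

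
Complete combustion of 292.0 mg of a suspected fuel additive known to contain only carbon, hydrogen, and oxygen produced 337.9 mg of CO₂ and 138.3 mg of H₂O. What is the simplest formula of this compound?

mol C = 0.3379 g CO₂ ÷ 44.009 g/mol = 0.0076780 mol
mol H = 2 × 0.1383 g H₂O ÷ 18.015 g/mol = 0.015354 mol
mass O = 0.2920 − (0.092220 + 0.015477) = 0.18430 g → mol O = 0.18430 ÷ 15.999 = 0.011520 mol
Divide by the smallest (0.0076780 mol): C 1.000, H 2.000, O 1.500
Multiplying each by 2 gives whole numbers: C 2.00, H 4.00, O 3.00

C2H4O3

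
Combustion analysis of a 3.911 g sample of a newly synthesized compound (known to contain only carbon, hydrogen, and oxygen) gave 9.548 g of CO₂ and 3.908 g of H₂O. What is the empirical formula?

C4H8O

mol C = 9.548 g CO₂ ÷ 44.009 g/mol = 0.21696 mol
mol H = 2 × 3.908 g H₂O ÷ 18.015 g/mol = 0.43386 mol
mass O = 3.911 − (2.6059 + 0.43733) = 0.86781 g → mol O = 0.86781 ÷ 15.999 = 0.054242 mol
Divide by the smallest (0.054242 mol): C 4.000, H 7.999, O 1.000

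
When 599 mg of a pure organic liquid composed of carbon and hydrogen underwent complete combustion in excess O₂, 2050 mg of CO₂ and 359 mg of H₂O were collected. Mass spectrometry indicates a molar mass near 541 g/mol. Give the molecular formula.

mol C = 2.05 g CO₂ ÷ 44.009 g/mol = 0.04658 mol
mol H = 2 × 0.359 g H₂O ÷ 18.015 g/mol = 0.03986 mol
Divide by the smallest (0.03986 mol): C 1.169, H 1.000
Multiplying each by 6 gives whole numbers: C 7.01, H 6.00
Empirical formula: C7H6
Empirical-formula mass = 90.12 g/mol; 541 ÷ 90.12 ≈ 6, so the molecular formula is C42H36.

C42H36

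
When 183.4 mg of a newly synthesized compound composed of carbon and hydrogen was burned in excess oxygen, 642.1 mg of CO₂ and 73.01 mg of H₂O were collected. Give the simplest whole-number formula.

mol C = 0.6421 g CO₂ ÷ 44.009 g/mol = 0.014590 mol
mol H = 2 × 0.07301 g H₂O ÷ 18.015 g/mol = 0.0081055 mol
Divide by the smallest (0.0081055 mol): C 1.800, H 1.000
Multiplying each by 5 gives whole numbers: C 9.00, H 5.00

C9H5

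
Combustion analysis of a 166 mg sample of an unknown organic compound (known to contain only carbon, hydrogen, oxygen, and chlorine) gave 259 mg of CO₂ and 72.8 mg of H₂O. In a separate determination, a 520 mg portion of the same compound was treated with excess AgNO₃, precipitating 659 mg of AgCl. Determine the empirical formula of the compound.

C8H11Cl2O3

mol C = 0.259 g CO₂ ÷ 44.009 g/mol = 0.005885 mol
mol H = 2 × 0.0728 g H₂O ÷ 18.015 g/mol = 0.008082 mol
From the AgCl data: mol Cl per gram of compound = (0.659 ÷ 143.318) ÷ 0.520 = 0.008843 mol/g, so in the 0.166 g combustion sample mol Cl = 0.001468 mol
mass O = 0.166 − (0.07069 + 0.008147 + 0.05204) = 0.03513 g → mol O = 0.03513 ÷ 15.999 = 0.002196 mol
Divide by the smallest (0.001468 mol): C 4.009, H 5.506, Cl 1.000, O 1.496
Multiplying each by 2 gives whole numbers: C 8.02, H 11.01, Cl 2.00, O 2.99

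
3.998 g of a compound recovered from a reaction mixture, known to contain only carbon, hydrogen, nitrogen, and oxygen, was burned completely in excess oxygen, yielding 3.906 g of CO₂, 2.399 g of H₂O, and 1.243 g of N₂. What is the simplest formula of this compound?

CH3NO

mol C = 3.906 g CO₂ ÷ 44.009 g/mol = 0.088755 mol
mol H = 2 × 2.399 g H₂O ÷ 18.015 g/mol = 0.26633 mol
mol N = 2 × 1.243 g N₂ ÷ 28.014 g/mol = 0.088741 mol
mass O = 3.998 − (1.0660 + 0.26846 + 1.2430) = 1.4205 g → mol O = 1.4205 ÷ 15.999 = 0.088787 mol
Divide by the smallest (0.088741 mol): C 1.000, H 3.001, N 1.000, O 1.001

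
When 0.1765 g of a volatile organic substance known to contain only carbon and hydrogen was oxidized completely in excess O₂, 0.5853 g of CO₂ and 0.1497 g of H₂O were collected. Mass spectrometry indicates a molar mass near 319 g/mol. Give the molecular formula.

C24H30

mol C = 0.5853 g CO₂ ÷ 44.009 g/mol = 0.013300 mol
mol H = 2 × 0.1497 g H₂O ÷ 18.015 g/mol = 0.016619 mol
Divide by the smallest (0.013300 mol): C 1.000, H 1.250
Multiplying each by 4 gives whole numbers: C 4.00, H 5.00
Empirical formula: C4H5
Empirical-formula mass = 53.08 g/mol; 319 ÷ 53.08 ≈ 6, so the molecular formula is C24H30.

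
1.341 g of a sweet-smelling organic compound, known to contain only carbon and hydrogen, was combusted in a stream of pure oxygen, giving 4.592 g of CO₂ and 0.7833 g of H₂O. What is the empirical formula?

mol C = 4.592 g CO₂ ÷ 44.009 g/mol = 0.10434 mol
mol H = 2 × 0.7833 g H₂O ÷ 18.015 g/mol = 0.086961 mol
Divide by the smallest (0.086961 mol): C 1.200, H 1.000
Multiplying each by 5 gives whole numbers: C 6.00, H 5.00

C6H5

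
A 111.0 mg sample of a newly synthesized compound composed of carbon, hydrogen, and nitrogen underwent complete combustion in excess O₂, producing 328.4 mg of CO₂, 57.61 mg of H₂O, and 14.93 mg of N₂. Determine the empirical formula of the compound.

C7H6N

mol C = 0.3284 g CO₂ ÷ 44.009 g/mol = 0.0074621 mol
mol H = 2 × 0.05761 g H₂O ÷ 18.015 g/mol = 0.0063958 mol
mol N = 2 × 0.01493 g N₂ ÷ 28.014 g/mol = 0.0010659 mol
Divide by the smallest (0.0010659 mol): C 7.001, H 6.000, N 1.000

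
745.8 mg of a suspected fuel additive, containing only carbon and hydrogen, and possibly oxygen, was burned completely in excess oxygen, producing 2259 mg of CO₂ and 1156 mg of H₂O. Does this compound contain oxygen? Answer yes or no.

no

mol C = 2.259 g CO₂ ÷ 44.009 g/mol = 0.051330 mol
mol H = 2 × 1.156 g H₂O ÷ 18.015 g/mol = 0.12834 mol
C and H together account for 0.74589 g — essentially the entire 0.7458 g sample — so the compound contains no oxygen.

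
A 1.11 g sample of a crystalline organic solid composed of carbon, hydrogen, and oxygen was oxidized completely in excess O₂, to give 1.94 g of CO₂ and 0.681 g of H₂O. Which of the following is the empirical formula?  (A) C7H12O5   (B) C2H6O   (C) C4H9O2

(A) C7H12O5

mol C = 1.94 g CO₂ ÷ 44.009 g/mol = 0.04408 mol
mol H = 2 × 0.681 g H₂O ÷ 18.015 g/mol = 0.07560 mol
mass O = 1.11 − (0.5295 + 0.07621) = 0.5043 g → mol O = 0.5043 ÷ 15.999 = 0.03152 mol
Divide by the smallest (0.03152 mol): C 1.398, H 2.398, O 1.000
Multiplying each by 5 gives whole numbers: C 6.99, H 11.99, O 5.00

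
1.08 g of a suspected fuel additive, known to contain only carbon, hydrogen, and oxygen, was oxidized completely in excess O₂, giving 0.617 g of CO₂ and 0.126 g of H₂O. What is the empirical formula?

mol C = 0.617 g CO₂ ÷ 44.009 g/mol = 0.01402 mol
mol H = 2 × 0.126 g H₂O ÷ 18.015 g/mol = 0.01399 mol
mass O = 1.08 − (0.1684 + 0.01410) = 0.8975 g → mol O = 0.8975 ÷ 15.999 = 0.05610 mol
Divide by the smallest (0.01399 mol): C 1.002, H 1.000, O 4.010

CHO4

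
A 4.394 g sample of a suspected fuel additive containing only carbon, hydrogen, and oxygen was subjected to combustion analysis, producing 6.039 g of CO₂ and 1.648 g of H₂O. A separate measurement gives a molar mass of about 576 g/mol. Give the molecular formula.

C18H24O21

mol C = 6.039 g CO₂ ÷ 44.009 g/mol = 0.13722 mol
mol H = 2 × 1.648 g H₂O ÷ 18.015 g/mol = 0.18296 mol
mass O = 4.394 − (1.6482 + 0.18442) = 2.5614 g → mol O = 2.5614 ÷ 15.999 = 0.16010 mol
Divide by the smallest (0.13722 mol): C 1.000, H 1.333, O 1.167
Multiplying each by 6 gives whole numbers: C 6.00, H 8.00, O 7.00
Empirical formula: C6H8O7
Empirical-formula mass = 192.12 g/mol; 576 ÷ 192.12 ≈ 3, so the molecular formula is C18H24O21.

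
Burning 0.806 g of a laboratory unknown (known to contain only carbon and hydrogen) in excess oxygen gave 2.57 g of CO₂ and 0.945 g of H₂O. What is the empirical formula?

mol C = 2.57 g CO₂ ÷ 44.009 g/mol = 0.05840 mol
mol H = 2 × 0.945 g H₂O ÷ 18.015 g/mol = 0.1049 mol
Divide by the smallest (0.05840 mol): C 1.000, H 1.797
Multiplying each by 5 gives whole numbers: C 5.00, H 8.98

C5H9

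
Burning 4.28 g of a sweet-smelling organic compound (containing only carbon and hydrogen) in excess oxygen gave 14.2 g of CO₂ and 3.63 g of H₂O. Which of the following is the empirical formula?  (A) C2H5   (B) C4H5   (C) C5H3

mol C = 14.2 g CO₂ ÷ 44.009 g/mol = 0.3227 mol
mol H = 2 × 3.63 g H₂O ÷ 18.015 g/mol = 0.4030 mol
Divide by the smallest (0.3227 mol): C 1.000, H 1.249
Multiplying each by 4 gives whole numbers: C 4.00, H 5.00

(B) C4H5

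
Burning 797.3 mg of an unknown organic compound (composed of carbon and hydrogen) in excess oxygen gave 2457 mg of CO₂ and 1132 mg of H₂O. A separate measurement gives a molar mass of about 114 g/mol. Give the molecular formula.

C8H18

mol C = 2.457 g CO₂ ÷ 44.009 g/mol = 0.055829 mol
mol H = 2 × 1.132 g H₂O ÷ 18.015 g/mol = 0.12567 mol
Divide by the smallest (0.055829 mol): C 1.000, H 2.251
Multiplying each by 4 gives whole numbers: C 4.00, H 9.00
Empirical formula: C4H9
Empirical-formula mass = 57.12 g/mol; 114 ÷ 57.12 ≈ 2, so the molecular formula is C8H18.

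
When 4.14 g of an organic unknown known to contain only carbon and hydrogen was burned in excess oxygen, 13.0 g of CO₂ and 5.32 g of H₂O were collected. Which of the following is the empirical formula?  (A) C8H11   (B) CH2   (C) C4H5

(B) CH2

mol C = 13.0 g CO₂ ÷ 44.009 g/mol = 0.2954 mol
mol H = 2 × 5.32 g H₂O ÷ 18.015 g/mol = 0.5906 mol
Divide by the smallest (0.2954 mol): C 1.000, H 1.999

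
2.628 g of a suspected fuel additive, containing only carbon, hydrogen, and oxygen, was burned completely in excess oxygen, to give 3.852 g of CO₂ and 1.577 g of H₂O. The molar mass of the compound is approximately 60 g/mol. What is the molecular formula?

C2H4O2

mol C = 3.852 g CO₂ ÷ 44.009 g/mol = 0.087528 mol
mol H = 2 × 1.577 g H₂O ÷ 18.015 g/mol = 0.17508 mol
mass O = 2.628 − (1.0513 + 0.17648) = 1.4002 g → mol O = 1.4002 ÷ 15.999 = 0.087520 mol
Divide by the smallest (0.087520 mol): C 1.000, H 2.000, O 1.000
Empirical formula: CH2O
Empirical-formula mass = 30.03 g/mol; 60 ÷ 30.03 ≈ 2, so the molecular formula is C2H4O2.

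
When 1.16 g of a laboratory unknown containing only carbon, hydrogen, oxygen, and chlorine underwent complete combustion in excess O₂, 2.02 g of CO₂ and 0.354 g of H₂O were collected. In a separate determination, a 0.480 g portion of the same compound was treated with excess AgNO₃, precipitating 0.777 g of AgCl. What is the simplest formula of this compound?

C7H6Cl2O

mol C = 2.02 g CO₂ ÷ 44.009 g/mol = 0.04590 mol
mol H = 2 × 0.354 g H₂O ÷ 18.015 g/mol = 0.03930 mol
From the AgCl data: mol Cl per gram of compound = (0.777 ÷ 143.318) ÷ 0.480 = 0.01129 mol/g, so in the 1.16 g combustion sample mol Cl = 0.01310 mol
mass O = 1.16 − (0.5513 + 0.03961 + 0.4645) = 0.1046 g → mol O = 0.1046 ÷ 15.999 = 0.006539 mol
Divide by the smallest (0.006539 mol): C 7.019, H 6.010, Cl 2.004, O 1.000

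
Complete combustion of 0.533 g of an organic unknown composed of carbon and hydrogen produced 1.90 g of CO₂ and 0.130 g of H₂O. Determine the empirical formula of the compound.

mol C = 1.90 g CO₂ ÷ 44.009 g/mol = 0.04317 mol
mol H = 2 × 0.130 g H₂O ÷ 18.015 g/mol = 0.01443 mol
Divide by the smallest (0.01443 mol): C 2.991, H 1.000

C3H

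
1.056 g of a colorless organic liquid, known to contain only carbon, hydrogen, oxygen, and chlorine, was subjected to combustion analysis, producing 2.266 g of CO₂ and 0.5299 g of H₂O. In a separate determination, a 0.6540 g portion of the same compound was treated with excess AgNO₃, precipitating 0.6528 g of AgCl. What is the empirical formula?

C7H8ClO

mol C = 2.266 g CO₂ ÷ 44.009 g/mol = 0.051489 mol
mol H = 2 × 0.5299 g H₂O ÷ 18.015 g/mol = 0.058829 mol
From the AgCl data: mol Cl per gram of compound = (0.6528 ÷ 143.318) ÷ 0.6540 = 0.0069647 mol/g, so in the 1.056 g combustion sample mol Cl = 0.0073547 mol
mass O = 1.056 − (0.61844 + 0.059299 + 0.26072) = 0.11754 g → mol O = 0.11754 ÷ 15.999 = 0.0073465 mol
Divide by the smallest (0.0073465 mol): C 7.009, H 8.008, Cl 1.001, O 1.000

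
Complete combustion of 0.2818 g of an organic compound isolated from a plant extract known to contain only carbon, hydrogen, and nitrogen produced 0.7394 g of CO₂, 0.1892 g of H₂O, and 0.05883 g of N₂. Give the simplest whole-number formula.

mol C = 0.7394 g CO₂ ÷ 44.009 g/mol = 0.016801 mol
mol H = 2 × 0.1892 g H₂O ÷ 18.015 g/mol = 0.021005 mol
mol N = 2 × 0.05883 g N₂ ÷ 28.014 g/mol = 0.0042000 mol
Divide by the smallest (0.0042000 mol): C 4.000, H 5.001, N 1.000

C4H5N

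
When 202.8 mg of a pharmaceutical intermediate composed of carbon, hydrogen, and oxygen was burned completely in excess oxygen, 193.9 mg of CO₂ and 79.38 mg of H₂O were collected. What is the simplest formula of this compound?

CH2O2

mol C = 0.1939 g CO₂ ÷ 44.009 g/mol = 0.0044059 mol
mol H = 2 × 0.07938 g H₂O ÷ 18.015 g/mol = 0.0088127 mol
mass O = 0.2028 − (0.052919 + 0.0088832) = 0.14100 g → mol O = 0.14100 ÷ 15.999 = 0.0088129 mol
Divide by the smallest (0.0044059 mol): C 1.000, H 2.000, O 2.000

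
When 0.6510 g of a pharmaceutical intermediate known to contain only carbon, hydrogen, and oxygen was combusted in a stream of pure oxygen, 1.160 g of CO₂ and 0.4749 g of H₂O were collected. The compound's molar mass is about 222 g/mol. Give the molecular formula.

C9H18O6

mol C = 1.160 g CO₂ ÷ 44.009 g/mol = 0.026358 mol
mol H = 2 × 0.4749 g H₂O ÷ 18.015 g/mol = 0.052723 mol
mass O = 0.6510 − (0.31659 + 0.053145) = 0.28127 g → mol O = 0.28127 ÷ 15.999 = 0.017580 mol
Divide by the smallest (0.017580 mol): C 1.499, H 2.999, O 1.000
Multiplying each by 2 gives whole numbers: C 3.00, H 6.00, O 2.00
Empirical formula: C3H6O2
Empirical-formula mass = 74.08 g/mol; 222 ÷ 74.08 ≈ 3, so the molecular formula is C9H18O6.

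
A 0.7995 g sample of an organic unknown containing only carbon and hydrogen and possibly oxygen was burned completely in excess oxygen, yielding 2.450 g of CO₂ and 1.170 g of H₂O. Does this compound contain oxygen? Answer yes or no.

mol C = 2.450 g CO₂ ÷ 44.009 g/mol = 0.055670 mol
mol H = 2 × 1.170 g H₂O ÷ 18.015 g/mol = 0.12989 mol
C and H together account for 0.79959 g — essentially the entire 0.7995 g sample — so the compound contains no oxygen.

no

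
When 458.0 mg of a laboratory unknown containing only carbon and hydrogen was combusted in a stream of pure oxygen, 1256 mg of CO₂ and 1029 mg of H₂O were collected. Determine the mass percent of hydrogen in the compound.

mol C = 1.256 g CO₂ ÷ 44.009 g/mol = 0.028540 mol
mol H = 2 × 1.029 g H₂O ÷ 18.015 g/mol = 0.11424 mol
mass % H = 0.11515 g ÷ 0.4580 g × 100%

25.14%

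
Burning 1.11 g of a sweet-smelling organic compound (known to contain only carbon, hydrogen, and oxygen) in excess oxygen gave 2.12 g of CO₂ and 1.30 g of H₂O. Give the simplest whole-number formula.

C2H6O

mol C = 2.12 g CO₂ ÷ 44.009 g/mol = 0.04817 mol
mol H = 2 × 1.30 g H₂O ÷ 18.015 g/mol = 0.1443 mol
mass O = 1.11 − (0.5786 + 0.1455) = 0.3859 g → mol O = 0.3859 ÷ 15.999 = 0.02412 mol
Divide by the smallest (0.02412 mol): C 1.997, H 5.983, O 1.000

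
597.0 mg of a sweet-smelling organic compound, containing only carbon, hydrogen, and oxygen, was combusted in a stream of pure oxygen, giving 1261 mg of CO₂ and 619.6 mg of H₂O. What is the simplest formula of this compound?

mol C = 1.261 g CO₂ ÷ 44.009 g/mol = 0.028653 mol
mol H = 2 × 0.6196 g H₂O ÷ 18.015 g/mol = 0.068787 mol
mass O = 0.5970 − (0.34415 + 0.069337) = 0.18351 g → mol O = 0.18351 ÷ 15.999 = 0.011470 mol
Divide by the smallest (0.011470 mol): C 2.498, H 5.997, O 1.000
Multiplying each by 2 gives whole numbers: C 5.00, H 11.99, O 2.00

C5H12O2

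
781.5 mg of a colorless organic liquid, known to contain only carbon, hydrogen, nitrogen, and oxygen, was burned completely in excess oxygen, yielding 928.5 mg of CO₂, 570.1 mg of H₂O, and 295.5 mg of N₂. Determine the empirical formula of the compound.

C2H6N2O

mol C = 0.9285 g CO₂ ÷ 44.009 g/mol = 0.021098 mol
mol H = 2 × 0.5701 g H₂O ÷ 18.015 g/mol = 0.063292 mol
mol N = 2 × 0.2955 g N₂ ÷ 28.014 g/mol = 0.021097 mol
mass O = 0.7815 − (0.25341 + 0.063798 + 0.29550) = 0.16879 g → mol O = 0.16879 ÷ 15.999 = 0.010550 mol
Divide by the smallest (0.010550 mol): C 2.000, H 5.999, N 2.000, O 1.000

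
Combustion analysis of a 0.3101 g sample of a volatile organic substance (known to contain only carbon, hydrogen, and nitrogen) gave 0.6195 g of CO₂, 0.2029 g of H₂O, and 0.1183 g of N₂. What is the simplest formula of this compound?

C5H8N3

mol C = 0.6195 g CO₂ ÷ 44.009 g/mol = 0.014077 mol
mol H = 2 × 0.2029 g H₂O ÷ 18.015 g/mol = 0.022526 mol
mol N = 2 × 0.1183 g N₂ ÷ 28.014 g/mol = 0.0084458 mol
Divide by the smallest (0.0084458 mol): C 1.667, H 2.667, N 1.000
Multiplying each by 3 gives whole numbers: C 5.00, H 8.00, N 3.00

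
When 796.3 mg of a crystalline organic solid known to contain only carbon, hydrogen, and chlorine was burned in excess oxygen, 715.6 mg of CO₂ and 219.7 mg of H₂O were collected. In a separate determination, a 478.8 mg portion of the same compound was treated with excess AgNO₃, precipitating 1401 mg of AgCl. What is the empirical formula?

C2H3Cl2

mol C = 0.7156 g CO₂ ÷ 44.009 g/mol = 0.016260 mol
mol H = 2 × 0.2197 g H₂O ÷ 18.015 g/mol = 0.024391 mol
From the AgCl data: mol Cl per gram of compound = (1.401 ÷ 143.318) ÷ 0.4788 = 0.020417 mol/g, so in the 0.7963 g combustion sample mol Cl = 0.016258 mol
Divide by the smallest (0.016258 mol): C 1.000, H 1.500, Cl 1.000
Multiplying each by 2 gives whole numbers: C 2.00, H 3.00, Cl 2.00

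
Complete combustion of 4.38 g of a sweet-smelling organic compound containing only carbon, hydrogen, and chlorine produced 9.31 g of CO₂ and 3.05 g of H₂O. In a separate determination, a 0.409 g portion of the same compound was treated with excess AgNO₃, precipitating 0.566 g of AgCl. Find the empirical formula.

C5H8Cl

mol C = 9.31 g CO₂ ÷ 44.009 g/mol = 0.2115 mol
mol H = 2 × 3.05 g H₂O ÷ 18.015 g/mol = 0.3386 mol
From the AgCl data: mol Cl per gram of compound = (0.566 ÷ 143.318) ÷ 0.409 = 0.009656 mol/g, so in the 4.38 g combustion sample mol Cl = 0.04229 mol
Divide by the smallest (0.04229 mol): C 5.002, H 8.006, Cl 1.000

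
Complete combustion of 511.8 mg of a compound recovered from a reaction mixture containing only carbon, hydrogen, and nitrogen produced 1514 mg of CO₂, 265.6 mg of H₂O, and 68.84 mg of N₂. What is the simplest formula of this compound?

C7H6N

mol C = 1.514 g CO₂ ÷ 44.009 g/mol = 0.034402 mol
mol H = 2 × 0.2656 g H₂O ÷ 18.015 g/mol = 0.029487 mol
mol N = 2 × 0.06884 g N₂ ÷ 28.014 g/mol = 0.0049147 mol
Divide by the smallest (0.0049147 mol): C 7.000, H 6.000, N 1.000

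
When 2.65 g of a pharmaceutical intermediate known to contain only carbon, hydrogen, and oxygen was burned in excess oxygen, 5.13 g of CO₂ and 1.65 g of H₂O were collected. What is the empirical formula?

mol C = 5.13 g CO₂ ÷ 44.009 g/mol = 0.1166 mol
mol H = 2 × 1.65 g H₂O ÷ 18.015 g/mol = 0.1832 mol
mass O = 2.65 − (1.400 + 0.1846) = 1.065 g → mol O = 1.065 ÷ 15.999 = 0.06658 mol
Divide by the smallest (0.06658 mol): C 1.751, H 2.751, O 1.000
Multiplying each by 4 gives whole numbers: C 7.00, H 11.00, O 4.00

C7H11O4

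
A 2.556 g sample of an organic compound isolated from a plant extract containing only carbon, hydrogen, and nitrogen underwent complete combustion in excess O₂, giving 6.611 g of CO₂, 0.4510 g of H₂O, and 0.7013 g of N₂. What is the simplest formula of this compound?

mol C = 6.611 g CO₂ ÷ 44.009 g/mol = 0.15022 mol
mol H = 2 × 0.4510 g H₂O ÷ 18.015 g/mol = 0.050069 mol
mol N = 2 × 0.7013 g N₂ ÷ 28.014 g/mol = 0.050068 mol
Divide by the smallest (0.050068 mol): C 3.000, H 1.000, N 1.000

C3HN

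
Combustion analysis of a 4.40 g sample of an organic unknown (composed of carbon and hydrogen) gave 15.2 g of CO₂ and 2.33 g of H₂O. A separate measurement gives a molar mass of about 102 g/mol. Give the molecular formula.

C8H6

mol C = 15.2 g CO₂ ÷ 44.009 g/mol = 0.3454 mol
mol H = 2 × 2.33 g H₂O ÷ 18.015 g/mol = 0.2587 mol
Divide by the smallest (0.2587 mol): C 1.335, H 1.000
Multiplying each by 3 gives whole numbers: C 4.01, H 3.00
Empirical formula: C4H3
Empirical-formula mass = 51.07 g/mol; 102 ÷ 51.07 ≈ 2, so the molecular formula is C8H6.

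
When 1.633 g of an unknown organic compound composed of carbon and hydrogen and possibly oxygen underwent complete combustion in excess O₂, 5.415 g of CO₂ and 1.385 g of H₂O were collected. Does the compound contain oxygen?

mol C = 5.415 g CO₂ ÷ 44.009 g/mol = 0.12304 mol
mol H = 2 × 1.385 g H₂O ÷ 18.015 g/mol = 0.15376 mol
C and H together account for 1.6329 g — essentially the entire 1.633 g sample — so the compound contains no oxygen.

no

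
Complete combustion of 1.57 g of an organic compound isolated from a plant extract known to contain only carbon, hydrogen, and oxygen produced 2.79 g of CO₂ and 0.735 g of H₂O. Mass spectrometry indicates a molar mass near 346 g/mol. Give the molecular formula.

mol C = 2.79 g CO₂ ÷ 44.009 g/mol = 0.06340 mol
mol H = 2 × 0.735 g H₂O ÷ 18.015 g/mol = 0.08160 mol
mass O = 1.57 − (0.7615 + 0.08225) = 0.7263 g → mol O = 0.7263 ÷ 15.999 = 0.04540 mol
Divide by the smallest (0.04540 mol): C 1.396, H 1.797, O 1.000
Multiplying each by 5 gives whole numbers: C 6.98, H 8.99, O 5.00
Empirical formula: C7H9O5
Empirical-formula mass = 173.14 g/mol; 346 ÷ 173.14 ≈ 2, so the molecular formula is C14H18O10.

C14H18O10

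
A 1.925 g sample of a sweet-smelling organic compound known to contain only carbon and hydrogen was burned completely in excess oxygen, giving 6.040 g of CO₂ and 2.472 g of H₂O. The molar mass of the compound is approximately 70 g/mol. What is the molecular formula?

C5H10

mol C = 6.040 g CO₂ ÷ 44.009 g/mol = 0.13724 mol
mol H = 2 × 2.472 g H₂O ÷ 18.015 g/mol = 0.27444 mol
Divide by the smallest (0.13724 mol): C 1.000, H 2.000
Empirical formula: CH2
Empirical-formula mass = 14.03 g/mol; 70 ÷ 14.03 ≈ 5, so the molecular formula is C5H10.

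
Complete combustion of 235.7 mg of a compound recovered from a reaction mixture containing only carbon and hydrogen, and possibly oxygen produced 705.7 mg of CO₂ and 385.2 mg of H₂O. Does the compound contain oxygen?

mol C = 0.7057 g CO₂ ÷ 44.009 g/mol = 0.016035 mol
mol H = 2 × 0.3852 g H₂O ÷ 18.015 g/mol = 0.042764 mol
C and H together account for 0.23571 g — essentially the entire 0.2357 g sample — so the compound contains no oxygen.

no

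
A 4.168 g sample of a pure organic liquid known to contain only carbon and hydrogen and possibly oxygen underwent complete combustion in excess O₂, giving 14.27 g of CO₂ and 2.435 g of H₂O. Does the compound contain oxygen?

no

mol C = 14.27 g CO₂ ÷ 44.009 g/mol = 0.32425 mol
mol H = 2 × 2.435 g H₂O ÷ 18.015 g/mol = 0.27033 mol
C and H together account for 4.1671 g — essentially the entire 4.168 g sample — so the compound contains no oxygen.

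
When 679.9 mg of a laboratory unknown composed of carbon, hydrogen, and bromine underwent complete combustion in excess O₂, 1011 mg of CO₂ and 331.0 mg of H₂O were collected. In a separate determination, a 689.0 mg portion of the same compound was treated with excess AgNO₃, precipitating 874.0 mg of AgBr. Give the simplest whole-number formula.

mol C = 1.011 g CO₂ ÷ 44.009 g/mol = 0.022973 mol
mol H = 2 × 0.3310 g H₂O ÷ 18.015 g/mol = 0.036747 mol
From the AgBr data: mol Br per gram of compound = (0.8740 ÷ 187.772) ÷ 0.6890 = 0.0067556 mol/g, so in the 0.6799 g combustion sample mol Br = 0.0045931 mol
Divide by the smallest (0.0045931 mol): C 5.002, H 8.001, Br 1.000

C5H8Br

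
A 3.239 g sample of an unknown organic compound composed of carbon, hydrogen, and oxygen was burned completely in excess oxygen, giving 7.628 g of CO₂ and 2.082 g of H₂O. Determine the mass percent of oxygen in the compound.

mol C = 7.628 g CO₂ ÷ 44.009 g/mol = 0.17333 mol
mol H = 2 × 2.082 g H₂O ÷ 18.015 g/mol = 0.23114 mol
mass O = 3.239 − (2.0818 + 0.23299) = 0.92417 g → mol O = 0.92417 ÷ 15.999 = 0.057764 mol
mass % O = 0.92417 g ÷ 3.239 g × 100%

28.53%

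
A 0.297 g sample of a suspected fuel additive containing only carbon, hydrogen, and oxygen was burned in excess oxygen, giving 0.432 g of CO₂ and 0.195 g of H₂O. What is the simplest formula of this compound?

mol C = 0.432 g CO₂ ÷ 44.009 g/mol = 0.009816 mol
mol H = 2 × 0.195 g H₂O ÷ 18.015 g/mol = 0.02165 mol
mass O = 0.297 − (0.1179 + 0.02182) = 0.1573 g → mol O = 0.1573 ÷ 15.999 = 0.009830 mol
Divide by the smallest (0.009816 mol): C 1.000, H 2.205, O 1.001
Multiplying each by 5 gives whole numbers: C 5.00, H 11.03, O 5.01

C5H11O5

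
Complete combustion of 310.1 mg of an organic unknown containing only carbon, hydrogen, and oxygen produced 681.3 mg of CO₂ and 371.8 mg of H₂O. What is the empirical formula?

mol C = 0.6813 g CO₂ ÷ 44.009 g/mol = 0.015481 mol
mol H = 2 × 0.3718 g H₂O ÷ 18.015 g/mol = 0.041277 mol
mass O = 0.3101 − (0.18594 + 0.041607) = 0.082552 g → mol O = 0.082552 ÷ 15.999 = 0.0051598 mol
Divide by the smallest (0.0051598 mol): C 3.000, H 8.000, O 1.000

C3H8O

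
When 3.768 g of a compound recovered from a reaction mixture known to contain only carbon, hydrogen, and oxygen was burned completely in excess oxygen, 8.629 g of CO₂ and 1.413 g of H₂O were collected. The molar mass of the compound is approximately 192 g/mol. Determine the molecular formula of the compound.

C10H8O4

mol C = 8.629 g CO₂ ÷ 44.009 g/mol = 0.19607 mol
mol H = 2 × 1.413 g H₂O ÷ 18.015 g/mol = 0.15687 mol
mass O = 3.768 − (2.3550 + 0.15812) = 1.2548 g → mol O = 1.2548 ÷ 15.999 = 0.078432 mol
Divide by the smallest (0.078432 mol): C 2.500, H 2.000, O 1.000
Multiplying each by 2 gives whole numbers: C 5.00, H 4.00, O 2.00
Empirical formula: C5H4O2
Empirical-formula mass = 96.08 g/mol; 192 ÷ 96.08 ≈ 2, so the molecular formula is C10H8O4.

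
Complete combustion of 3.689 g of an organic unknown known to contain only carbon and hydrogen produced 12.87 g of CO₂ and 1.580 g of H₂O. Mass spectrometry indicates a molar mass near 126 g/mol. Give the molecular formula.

mol C = 12.87 g CO₂ ÷ 44.009 g/mol = 0.29244 mol
mol H = 2 × 1.580 g H₂O ÷ 18.015 g/mol = 0.17541 mol
Divide by the smallest (0.17541 mol): C 1.667, H 1.000
Multiplying each by 3 gives whole numbers: C 5.00, H 3.00
Empirical formula: C5H3
Empirical-formula mass = 63.08 g/mol; 126 ÷ 63.08 ≈ 2, so the molecular formula is C10H6.

C10H6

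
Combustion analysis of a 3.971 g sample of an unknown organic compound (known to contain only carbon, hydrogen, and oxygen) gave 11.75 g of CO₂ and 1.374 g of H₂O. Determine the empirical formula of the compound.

mol C = 11.75 g CO₂ ÷ 44.009 g/mol = 0.26699 mol
mol H = 2 × 1.374 g H₂O ÷ 18.015 g/mol = 0.15254 mol
mass O = 3.971 − (3.2068 + 0.15376) = 0.61041 g → mol O = 0.61041 ÷ 15.999 = 0.038153 mol
Divide by the smallest (0.038153 mol): C 6.998, H 3.998, O 1.000

C7H4O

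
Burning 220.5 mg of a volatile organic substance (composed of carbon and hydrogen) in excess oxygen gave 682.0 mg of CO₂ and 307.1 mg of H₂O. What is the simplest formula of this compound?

C5H11

mol C = 0.6820 g CO₂ ÷ 44.009 g/mol = 0.015497 mol
mol H = 2 × 0.3071 g H₂O ÷ 18.015 g/mol = 0.034094 mol
Divide by the smallest (0.015497 mol): C 1.000, H 2.200
Multiplying each by 5 gives whole numbers: C 5.00, H 11.00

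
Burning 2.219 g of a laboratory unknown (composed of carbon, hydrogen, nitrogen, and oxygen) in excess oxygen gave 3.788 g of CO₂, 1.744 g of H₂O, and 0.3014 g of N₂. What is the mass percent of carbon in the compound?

46.59%

mol C = 3.788 g CO₂ ÷ 44.009 g/mol = 0.086073 mol
mol H = 2 × 1.744 g H₂O ÷ 18.015 g/mol = 0.19362 mol
mol N = 2 × 0.3014 g N₂ ÷ 28.014 g/mol = 0.021518 mol
mass O = 2.219 − (1.0338 + 0.19517 + 0.30140) = 0.68861 g → mol O = 0.68861 ÷ 15.999 = 0.043041 mol
mass % C = 1.0338 g ÷ 2.219 g × 100%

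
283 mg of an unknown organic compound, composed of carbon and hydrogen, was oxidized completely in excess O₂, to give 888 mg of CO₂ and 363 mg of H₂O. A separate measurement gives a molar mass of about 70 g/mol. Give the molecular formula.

C5H10

mol C = 0.888 g CO₂ ÷ 44.009 g/mol = 0.02018 mol
mol H = 2 × 0.363 g H₂O ÷ 18.015 g/mol = 0.04030 mol
Divide by the smallest (0.02018 mol): C 1.000, H 1.997
Empirical formula: CH2
Empirical-formula mass = 14.03 g/mol; 70 ÷ 14.03 ≈ 5, so the molecular formula is C5H10.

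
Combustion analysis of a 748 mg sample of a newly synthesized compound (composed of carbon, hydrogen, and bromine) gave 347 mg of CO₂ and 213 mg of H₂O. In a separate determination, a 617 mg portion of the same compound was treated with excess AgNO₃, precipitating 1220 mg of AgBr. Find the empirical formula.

CH3Br

mol C = 0.347 g CO₂ ÷ 44.009 g/mol = 0.007885 mol
mol H = 2 × 0.213 g H₂O ÷ 18.015 g/mol = 0.02365 mol
From the AgBr data: mol Br per gram of compound = (1.22 ÷ 187.772) ÷ 0.617 = 0.01053 mol/g, so in the 0.748 g combustion sample mol Br = 0.007877 mol
Divide by the smallest (0.007877 mol): C 1.001, H 3.002, Br 1.000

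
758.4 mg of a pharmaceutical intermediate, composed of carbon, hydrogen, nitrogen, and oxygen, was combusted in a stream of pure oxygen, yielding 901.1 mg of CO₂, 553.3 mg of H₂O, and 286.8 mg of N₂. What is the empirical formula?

C2H6N2O

mol C = 0.9011 g CO₂ ÷ 44.009 g/mol = 0.020475 mol
mol H = 2 × 0.5533 g H₂O ÷ 18.015 g/mol = 0.061427 mol
mol N = 2 × 0.2868 g N₂ ÷ 28.014 g/mol = 0.020475 mol
mass O = 0.7584 − (0.24593 + 0.061918 + 0.28680) = 0.16375 g → mol O = 0.16375 ÷ 15.999 = 0.010235 mol
Divide by the smallest (0.010235 mol): C 2.000, H 6.002, N 2.001, O 1.000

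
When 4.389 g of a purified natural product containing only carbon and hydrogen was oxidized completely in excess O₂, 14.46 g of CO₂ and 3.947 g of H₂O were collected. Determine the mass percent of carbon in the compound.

mol C = 14.46 g CO₂ ÷ 44.009 g/mol = 0.32857 mol
mol H = 2 × 3.947 g H₂O ÷ 18.015 g/mol = 0.43819 mol
mass % C = 3.9464 g ÷ 4.389 g × 100%

89.92%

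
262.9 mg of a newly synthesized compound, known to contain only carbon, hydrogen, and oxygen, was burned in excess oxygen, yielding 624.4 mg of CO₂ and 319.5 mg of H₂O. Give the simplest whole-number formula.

C4H10O

mol C = 0.6244 g CO₂ ÷ 44.009 g/mol = 0.014188 mol
mol H = 2 × 0.3195 g H₂O ÷ 18.015 g/mol = 0.035470 mol
mass O = 0.2629 − (0.17041 + 0.035754) = 0.056734 g → mol O = 0.056734 ÷ 15.999 = 0.0035461 mol
Divide by the smallest (0.0035461 mol): C 4.001, H 10.003, O 1.000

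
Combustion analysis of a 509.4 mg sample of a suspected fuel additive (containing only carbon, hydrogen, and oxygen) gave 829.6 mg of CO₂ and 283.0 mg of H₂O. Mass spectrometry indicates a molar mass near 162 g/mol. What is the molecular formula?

C6H10O5

mol C = 0.8296 g CO₂ ÷ 44.009 g/mol = 0.018851 mol
mol H = 2 × 0.2830 g H₂O ÷ 18.015 g/mol = 0.031418 mol
mass O = 0.5094 − (0.22642 + 0.031670) = 0.25131 g → mol O = 0.25131 ÷ 15.999 = 0.015708 mol
Divide by the smallest (0.015708 mol): C 1.200, H 2.000, O 1.000
Multiplying each by 5 gives whole numbers: C 6.00, H 10.00, O 5.00
Empirical formula: C6H10O5
Empirical-formula mass = 162.14 g/mol; 162 ÷ 162.14 ≈ 1, so the molecular formula is C6H10O5.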